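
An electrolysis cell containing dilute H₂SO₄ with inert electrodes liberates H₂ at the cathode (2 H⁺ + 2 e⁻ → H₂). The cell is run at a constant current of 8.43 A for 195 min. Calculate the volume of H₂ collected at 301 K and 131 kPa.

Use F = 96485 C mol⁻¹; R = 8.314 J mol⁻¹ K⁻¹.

9.76 L

Q = I·t = 8.430 A × 11700 s = 98630 C.
n(e⁻) = Q/F = 98630 / 96485 = 1.022 mol.
2 electrons are transferred per H₂ molecule, so n(H₂) = 1.022 / 2 = 0.5111 mol.
V = nRT/P = (0.5111 × 8.314 × 301) / (131 × 10³ Pa) = 0.00976 m³ = 9.76 L.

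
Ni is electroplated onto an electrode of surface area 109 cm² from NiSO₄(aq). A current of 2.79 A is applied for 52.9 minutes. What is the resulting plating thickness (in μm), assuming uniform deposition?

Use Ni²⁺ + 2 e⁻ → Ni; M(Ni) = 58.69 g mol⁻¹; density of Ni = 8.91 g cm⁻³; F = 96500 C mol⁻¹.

27.7 μm

Q = I·t = 2.790 × 3174.0 = 8855 C; n(e⁻) = 0.09177 mol.
n(Ni) = n(e⁻)/2 = 0.04588 mol, so m = 0.04588 × 58.69 = 2.693 g.
Volume = m/ρ = 2.693 / 8.91 = 0.3022 cm³.
Thickness = V/A = 0.3022 / 109 = 0.00277 cm = 27.7 μm.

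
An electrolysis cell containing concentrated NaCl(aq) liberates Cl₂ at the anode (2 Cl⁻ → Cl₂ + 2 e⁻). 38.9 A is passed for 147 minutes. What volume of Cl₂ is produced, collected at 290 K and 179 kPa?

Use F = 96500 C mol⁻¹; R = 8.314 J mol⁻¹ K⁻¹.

Q = I·t = 38.90 A × 8820.0 s = 343100 C.
n(e⁻) = Q/F = 343100 / 96500 = 3.555 mol.
2 electrons are transferred per Cl₂ molecule, so n(Cl₂) = 3.555 / 2 = 1.778 mol.
V = nRT/P = (1.778 × 8.314 × 290) / (179 × 10³ Pa) = 0.0239 m³ = 23.9 L.

23.9 L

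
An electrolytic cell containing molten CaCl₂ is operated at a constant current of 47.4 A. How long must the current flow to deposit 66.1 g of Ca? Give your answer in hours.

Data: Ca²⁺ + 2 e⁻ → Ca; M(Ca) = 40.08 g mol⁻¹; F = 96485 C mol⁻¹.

n(Ca) = m/M = 66.1 / 40.08 = 1.649 mol.
Each Ca atom requires 2 electrons, so n(e⁻) = 2 × 1.649 = 3.298 mol.
Q = n(e⁻)·F = 3.298 × 96485 = 318200 C.
t = Q/I = 318200 / 47.40 A = 6714 s = 1.87 h.

1.87 h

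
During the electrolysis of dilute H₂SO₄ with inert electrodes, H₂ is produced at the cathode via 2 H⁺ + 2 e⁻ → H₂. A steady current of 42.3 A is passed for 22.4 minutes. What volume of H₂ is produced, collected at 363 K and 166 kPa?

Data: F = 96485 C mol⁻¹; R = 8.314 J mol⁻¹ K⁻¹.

5.36 L

Q = I·t = 42.30 A × 1344.0 s = 56850 C.
n(e⁻) = Q/F = 56850 / 96485 = 0.5892 mol.
2 electrons are transferred per H₂ molecule, so n(H₂) = 0.5892 / 2 = 0.2946 mol.
V = nRT/P = (0.2946 × 8.314 × 363) / (166 × 10³ Pa) = 0.00536 m³ = 5.36 L.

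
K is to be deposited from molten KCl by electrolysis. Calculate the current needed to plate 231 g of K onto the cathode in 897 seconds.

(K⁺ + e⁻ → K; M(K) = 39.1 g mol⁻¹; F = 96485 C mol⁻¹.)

n(K) = 231 / 39.1 = 5.908 mol.
n(e⁻) = 1 × 5.908 = 5.908 mol.
Q = n(e⁻)·F = 5.908 × 96485 = 570000 C.
I = Q/t = 570000 / 897.00 s = 635 A.

635 A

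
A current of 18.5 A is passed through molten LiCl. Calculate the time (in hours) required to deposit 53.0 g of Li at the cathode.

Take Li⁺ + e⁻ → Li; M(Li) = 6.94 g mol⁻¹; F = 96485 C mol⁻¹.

11.1 h

n(Li) = m/M = 53.0 / 6.94 = 7.637 mol.
Each Li atom requires 1 electron, so n(e⁻) = 1 × 7.637 = 7.637 mol.
Q = n(e⁻)·F = 7.637 × 96485 = 736800 C.
t = Q/I = 736800 / 18.50 A = 39830 s = 11.1 h.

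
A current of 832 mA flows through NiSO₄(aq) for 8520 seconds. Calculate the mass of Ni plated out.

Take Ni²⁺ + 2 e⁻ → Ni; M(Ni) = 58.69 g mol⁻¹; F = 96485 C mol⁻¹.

2.16 g

Q = I·t = 0.8320 A × 8520.0 s = 7089 C.
n(e⁻) = Q/F = 7089 / 96485 = 0.07347 mol.
Ni²⁺ + 2 e⁻ → Ni, so n(Ni) = n(e⁻)/2 = 0.03673 mol.
m = n·M = 0.03673 × 58.69 = 2.16 g.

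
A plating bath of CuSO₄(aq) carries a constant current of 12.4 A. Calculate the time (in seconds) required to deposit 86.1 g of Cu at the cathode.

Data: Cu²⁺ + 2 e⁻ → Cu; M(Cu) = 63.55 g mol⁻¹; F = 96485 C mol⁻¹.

n(Cu) = m/M = 86.1 / 63.55 = 1.355 mol.
Each Cu atom requires 2 electrons, so n(e⁻) = 2 × 1.355 = 2.710 mol.
Q = n(e⁻)·F = 2.710 × 96485 = 261400 C.
t = Q/I = 261400 / 12.40 A = 21080 s.

21100 s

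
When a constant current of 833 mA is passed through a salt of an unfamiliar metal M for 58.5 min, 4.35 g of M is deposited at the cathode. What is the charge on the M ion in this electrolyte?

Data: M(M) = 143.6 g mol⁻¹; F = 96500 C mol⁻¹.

Q = I·t = 0.8330 A × 3510.0 s = 2924 C, so n(e⁻) = 2924/96500 = 0.03030 mol.
n(M) deposited = 4.35 / 143.6 = 0.03029 mol.
Electrons per atom = n(e⁻)/n(M) = 0.03030 / 0.03029 = 1.00 ≈ 1, so the ion is M⁺.

+1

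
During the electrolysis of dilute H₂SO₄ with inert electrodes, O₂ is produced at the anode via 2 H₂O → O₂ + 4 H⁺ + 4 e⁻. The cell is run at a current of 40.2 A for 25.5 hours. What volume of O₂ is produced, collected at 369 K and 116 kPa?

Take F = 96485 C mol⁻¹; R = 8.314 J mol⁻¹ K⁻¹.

Q = I·t = 40.20 A × 91800 s = 3690000 C.
n(e⁻) = Q/F = 3690000 / 96485 = 38.25 mol.
4 electrons are transferred per O₂ molecule, so n(O₂) = 38.25 / 4 = 9.562 mol.
V = nRT/P = (9.562 × 8.314 × 369) / (116 × 10³ Pa) = 0.253 m³ = 253 L.

253 L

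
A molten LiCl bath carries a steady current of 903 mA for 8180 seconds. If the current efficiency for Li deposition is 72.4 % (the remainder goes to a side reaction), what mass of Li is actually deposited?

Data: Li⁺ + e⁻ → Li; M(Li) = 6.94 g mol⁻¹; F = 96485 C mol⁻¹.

Q = I·t = 0.9030 × 8180.0 = 7387 C.
n(e⁻) = 7387/96485 = 0.07656 mol; theoretically n(Li) = 0.07656/1 = 0.07656 mol, m_theo = 0.5313 g.
At 72.4 % efficiency, m_actual = 0.724 × 0.5313 = 0.385 g.

0.385 g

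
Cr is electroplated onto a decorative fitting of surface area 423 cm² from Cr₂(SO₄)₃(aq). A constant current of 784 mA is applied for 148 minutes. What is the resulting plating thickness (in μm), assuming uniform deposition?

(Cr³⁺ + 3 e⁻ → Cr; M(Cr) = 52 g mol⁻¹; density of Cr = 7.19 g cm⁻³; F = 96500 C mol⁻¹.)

Q = I·t = 0.7840 × 8880.0 = 6962 C; n(e⁻) = 0.07214 mol.
n(Cr) = n(e⁻)/3 = 0.02405 mol, so m = 0.02405 × 52 = 1.251 g.
Volume = m/ρ = 1.251 / 7.19 = 0.1739 cm³.
Thickness = V/A = 0.1739 / 423 = 4.11 × 10⁻⁴ cm = 4.11 μm.

4.11 μm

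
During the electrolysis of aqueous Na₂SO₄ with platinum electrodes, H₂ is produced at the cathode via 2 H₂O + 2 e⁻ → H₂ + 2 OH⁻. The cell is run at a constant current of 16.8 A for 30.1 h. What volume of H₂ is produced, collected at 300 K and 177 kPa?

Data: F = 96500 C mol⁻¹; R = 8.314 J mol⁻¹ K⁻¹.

133 L

Q = I·t = 16.80 A × 108360 s = 1820000 C.
n(e⁻) = Q/F = 1820000 / 96500 = 18.86 mol.
2 electrons are transferred per H₂ molecule, so n(H₂) = 18.86 / 2 = 9.432 mol.
V = nRT/P = (9.432 × 8.314 × 300) / (177 × 10³ Pa) = 0.133 m³ = 133 L.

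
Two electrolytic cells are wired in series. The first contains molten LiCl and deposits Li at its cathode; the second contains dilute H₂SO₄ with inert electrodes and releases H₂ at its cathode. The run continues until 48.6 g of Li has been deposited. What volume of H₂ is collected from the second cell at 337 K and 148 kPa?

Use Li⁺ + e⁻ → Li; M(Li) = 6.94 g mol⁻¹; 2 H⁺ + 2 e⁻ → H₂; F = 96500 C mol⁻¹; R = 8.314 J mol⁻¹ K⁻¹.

n(Li) = 48.6 / 6.94 = 7.003 mol, so n(e⁻) = 1 × 7.003 = 7.003 mol.
The cells are in series, so the same 7.003 mol of electrons passes through the second cell.
2 H⁺ + 2 e⁻ → H₂ — 2 mol e⁻ per mol H₂, so n(H₂) = 7.003/2 = 3.501 mol.
V = nRT/P = (3.501 × 8.314 × 337) / (148 × 10³) = 0.0663 m³ = 66.3 L.

66.3 L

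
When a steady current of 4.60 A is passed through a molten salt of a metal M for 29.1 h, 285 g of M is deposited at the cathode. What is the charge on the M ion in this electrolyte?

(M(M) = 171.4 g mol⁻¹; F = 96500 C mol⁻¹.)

+3

Q = I·t = 4.600 A × 104760 s = 481900 C, so n(e⁻) = 481900/96500 = 4.994 mol.
n(M) deposited = 285 / 171.4 = 1.663 mol.
Electrons per atom = n(e⁻)/n(M) = 4.994 / 1.663 = 3.00 ≈ 3, so the ion is M³⁺.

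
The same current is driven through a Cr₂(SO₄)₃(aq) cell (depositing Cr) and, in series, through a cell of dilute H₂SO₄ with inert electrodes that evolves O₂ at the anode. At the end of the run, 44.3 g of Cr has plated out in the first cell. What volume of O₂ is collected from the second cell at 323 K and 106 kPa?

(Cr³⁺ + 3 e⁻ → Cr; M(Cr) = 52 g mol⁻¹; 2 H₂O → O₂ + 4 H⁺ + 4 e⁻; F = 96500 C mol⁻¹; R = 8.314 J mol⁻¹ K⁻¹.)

n(Cr) = 44.3 / 52 = 0.8519 mol, so n(e⁻) = 3 × 0.8519 = 2.556 mol.
The cells are in series, so the same 2.556 mol of electrons passes through the second cell.
2 H₂O → O₂ + 4 H⁺ + 4 e⁻ — 4 mol e⁻ per mol O₂, so n(O₂) = 2.556/4 = 0.6389 mol.
V = nRT/P = (0.6389 × 8.314 × 323) / (106 × 10³) = 0.0162 m³ = 16.2 L.

16.2 L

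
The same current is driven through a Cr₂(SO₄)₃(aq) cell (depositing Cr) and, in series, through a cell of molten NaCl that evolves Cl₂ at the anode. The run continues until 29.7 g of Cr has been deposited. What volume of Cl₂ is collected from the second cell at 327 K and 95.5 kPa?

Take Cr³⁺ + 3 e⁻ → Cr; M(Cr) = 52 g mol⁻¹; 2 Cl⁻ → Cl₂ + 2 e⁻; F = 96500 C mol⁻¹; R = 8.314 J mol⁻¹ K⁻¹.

24.4 L

n(Cr) = 29.7 / 52 = 0.5712 mol, so n(e⁻) = 3 × 0.5712 = 1.713 mol.
The cells are in series, so the same 1.713 mol of electrons passes through the second cell.
2 Cl⁻ → Cl₂ + 2 e⁻ — 2 mol e⁻ per mol Cl₂, so n(Cl₂) = 1.713/2 = 0.8567 mol.
V = nRT/P = (0.8567 × 8.314 × 327) / (95.5 × 10³) = 0.0244 m³ = 24.4 L.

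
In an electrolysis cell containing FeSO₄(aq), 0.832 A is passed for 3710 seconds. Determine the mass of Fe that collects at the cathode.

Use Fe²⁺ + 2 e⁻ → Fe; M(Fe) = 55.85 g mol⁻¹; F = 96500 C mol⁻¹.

0.893 g

Q = I·t = 0.8320 A × 3710.0 s = 3087 C.
n(e⁻) = Q/F = 3087 / 96500 = 0.03199 mol.
Fe²⁺ + 2 e⁻ → Fe, so n(Fe) = n(e⁻)/2 = 0.01599 mol.
m = n·M = 0.01599 × 55.85 = 0.893 g.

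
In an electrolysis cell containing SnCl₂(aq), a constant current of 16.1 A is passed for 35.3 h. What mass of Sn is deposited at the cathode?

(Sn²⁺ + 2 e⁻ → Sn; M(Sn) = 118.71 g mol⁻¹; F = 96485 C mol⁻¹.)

1260 g

Q = I·t = 16.10 A × 127080 s = 2046000 C.
n(e⁻) = Q/F = 2046000 / 96485 = 21.21 mol.
Sn²⁺ + 2 e⁻ → Sn, so n(Sn) = n(e⁻)/2 = 10.60 mol.
m = n·M = 10.60 × 118.71 = 1260 g.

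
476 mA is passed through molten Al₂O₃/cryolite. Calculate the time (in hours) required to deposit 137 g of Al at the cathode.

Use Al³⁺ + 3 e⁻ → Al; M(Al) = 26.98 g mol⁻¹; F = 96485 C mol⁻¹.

n(Al) = m/M = 137 / 26.98 = 5.078 mol.
Each Al atom requires 3 electrons, so n(e⁻) = 3 × 5.078 = 15.23 mol.
Q = n(e⁻)·F = 15.23 × 96485 = 1470000 C.
t = Q/I = 1470000 / 0.4760 A = 3088000 s = 858 h.

858 h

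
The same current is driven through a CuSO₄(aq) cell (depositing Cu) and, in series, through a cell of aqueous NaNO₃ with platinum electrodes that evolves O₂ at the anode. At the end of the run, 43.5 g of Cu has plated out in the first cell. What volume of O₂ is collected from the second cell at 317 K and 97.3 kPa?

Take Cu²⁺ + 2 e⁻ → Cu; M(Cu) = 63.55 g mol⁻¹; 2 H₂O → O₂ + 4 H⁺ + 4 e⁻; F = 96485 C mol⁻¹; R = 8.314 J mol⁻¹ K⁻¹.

9.27 L

n(Cu) = 43.5 / 63.55 = 0.6845 mol, so n(e⁻) = 2 × 0.6845 = 1.369 mol.
The cells are in series, so the same 1.369 mol of electrons passes through the second cell.
2 H₂O → O₂ + 4 H⁺ + 4 e⁻ — 4 mol e⁻ per mol O₂, so n(O₂) = 1.369/4 = 0.3423 mol.
V = nRT/P = (0.3423 × 8.314 × 317) / (97.3 × 10³) = 0.00927 m³ = 9.27 L.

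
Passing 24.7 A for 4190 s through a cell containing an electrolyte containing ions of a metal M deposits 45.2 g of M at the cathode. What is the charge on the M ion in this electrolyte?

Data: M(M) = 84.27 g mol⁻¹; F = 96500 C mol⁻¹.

Q = I·t = 24.70 A × 4190.0 s = 103500 C, so n(e⁻) = 103500/96500 = 1.072 mol.
n(M) deposited = 45.2 / 84.27 = 0.5364 mol.
Electrons per atom = n(e⁻)/n(M) = 1.072 / 0.5364 = 2.00 ≈ 2, so the ion is M²⁺.

+2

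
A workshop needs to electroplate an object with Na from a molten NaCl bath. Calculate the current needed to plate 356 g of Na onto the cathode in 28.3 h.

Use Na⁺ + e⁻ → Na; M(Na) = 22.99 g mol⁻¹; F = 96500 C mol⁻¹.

14.7 A

n(Na) = 356 / 22.99 = 15.48 mol.
n(e⁻) = 1 × 15.48 = 15.48 mol.
Q = n(e⁻)·F = 15.48 × 96500 = 1494000 C.
I = Q/t = 1494000 / 101880 s = 14.7 A.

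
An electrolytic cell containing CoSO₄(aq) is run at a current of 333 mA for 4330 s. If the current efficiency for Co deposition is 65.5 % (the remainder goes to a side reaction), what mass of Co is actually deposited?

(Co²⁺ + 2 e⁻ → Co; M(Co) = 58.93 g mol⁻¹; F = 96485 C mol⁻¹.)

Q = I·t = 0.3330 × 4330.0 = 1442 C.
n(e⁻) = 1442/96485 = 0.01494 mol; theoretically n(Co) = 0.01494/2 = 0.007472 mol, m_theo = 0.4403 g.
At 65.5 % efficiency, m_actual = 0.655 × 0.4403 = 0.288 g.

0.288 g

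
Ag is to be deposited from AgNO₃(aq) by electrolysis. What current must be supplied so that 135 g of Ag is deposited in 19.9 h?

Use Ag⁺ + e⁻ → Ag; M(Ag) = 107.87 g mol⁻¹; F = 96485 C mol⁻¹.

n(Ag) = 135 / 107.87 = 1.252 mol.
n(e⁻) = 1 × 1.252 = 1.252 mol.
Q = n(e⁻)·F = 1.252 × 96485 = 120800 C.
I = Q/t = 120800 / 71640 s = 1.69 A.

1.69 A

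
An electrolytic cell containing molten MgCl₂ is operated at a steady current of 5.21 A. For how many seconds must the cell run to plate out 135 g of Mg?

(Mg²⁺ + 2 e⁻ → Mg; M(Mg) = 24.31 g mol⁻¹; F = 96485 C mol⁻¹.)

2.06 × 10⁵ s

n(Mg) = m/M = 135 / 24.31 = 5.553 mol.
Each Mg atom requires 2 electrons, so n(e⁻) = 2 × 5.553 = 11.11 mol.
Q = n(e⁻)·F = 11.11 × 96485 = 1072000 C.
t = Q/I = 1072000 / 5.210 A = 205700 s.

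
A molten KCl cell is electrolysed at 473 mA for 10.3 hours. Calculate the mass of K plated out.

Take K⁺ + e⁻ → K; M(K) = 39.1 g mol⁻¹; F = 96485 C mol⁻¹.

Q = I·t = 0.4730 A × 37080 s = 17540 C.
n(e⁻) = Q/F = 17540 / 96485 = 0.1818 mol.
K⁺ + e⁻ → K, so n(K) = n(e⁻)/1 = 0.1818 mol.
m = n·M = 0.1818 × 39.1 = 7.11 g.

7.11 g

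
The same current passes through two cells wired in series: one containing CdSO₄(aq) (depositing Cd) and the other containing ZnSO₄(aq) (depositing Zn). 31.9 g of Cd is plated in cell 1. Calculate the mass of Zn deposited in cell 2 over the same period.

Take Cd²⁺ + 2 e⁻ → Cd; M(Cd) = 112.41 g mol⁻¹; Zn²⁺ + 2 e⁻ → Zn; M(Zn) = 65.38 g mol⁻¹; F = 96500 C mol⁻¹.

n(Cd) = 31.9 / 112.41 = 0.2838 mol.
Since Cd²⁺ + 2 e⁻ → Cd, n(e⁻) passed = 2 × 0.2838 = 0.5676 mol.
Cells in series carry the same charge, so the same 0.5676 mol of electrons passes through cell 2.
Zn²⁺ + 2 e⁻ → Zn, so n(Zn) = 0.5676 / 2 = 0.2838 mol.
m(Zn) = 0.2838 × 65.38 = 18.6 g.

18.6 g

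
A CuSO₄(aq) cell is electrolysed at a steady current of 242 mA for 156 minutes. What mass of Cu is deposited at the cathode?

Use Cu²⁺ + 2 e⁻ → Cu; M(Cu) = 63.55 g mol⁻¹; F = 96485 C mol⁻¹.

Q = I·t = 0.2420 A × 9360.0 s = 2265 C.
n(e⁻) = Q/F = 2265 / 96485 = 0.02348 mol.
Cu²⁺ + 2 e⁻ → Cu, so n(Cu) = n(e⁻)/2 = 0.01174 mol.
m = n·M = 0.01174 × 63.55 = 0.746 g.

0.746 g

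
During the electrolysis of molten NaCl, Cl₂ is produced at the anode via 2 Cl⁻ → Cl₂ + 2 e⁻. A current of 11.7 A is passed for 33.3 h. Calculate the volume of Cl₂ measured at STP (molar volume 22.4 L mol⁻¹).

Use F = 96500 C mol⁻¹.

Q = I·t = 11.70 A × 119880 s = 1403000 C.
n(e⁻) = Q/F = 1403000 / 96500 = 14.53 mol.
2 electrons are transferred per Cl₂ molecule, so n(Cl₂) = 14.53 / 2 = 7.267 mol.
V = n × V_m = 7.267 × 22.4 = 163 L.

163 L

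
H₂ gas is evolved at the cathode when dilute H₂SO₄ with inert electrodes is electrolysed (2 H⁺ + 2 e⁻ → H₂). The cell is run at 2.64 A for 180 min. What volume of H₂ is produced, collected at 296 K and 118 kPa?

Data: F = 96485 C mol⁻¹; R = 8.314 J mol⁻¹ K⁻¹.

Q = I·t = 2.640 A × 10800 s = 28510 C.
n(e⁻) = Q/F = 28510 / 96485 = 0.2955 mol.
2 electrons are transferred per H₂ molecule, so n(H₂) = 0.2955 / 2 = 0.1478 mol.
V = nRT/P = (0.1478 × 8.314 × 296) / (118 × 10³ Pa) = 0.00308 m³ = 3.08 L.

3.08 L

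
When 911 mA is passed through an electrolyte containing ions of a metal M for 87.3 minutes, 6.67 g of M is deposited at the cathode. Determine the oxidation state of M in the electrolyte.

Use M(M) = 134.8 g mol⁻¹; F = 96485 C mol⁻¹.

Q = I·t = 0.9110 A × 5238.0 s = 4772 C, so n(e⁻) = 4772/96485 = 0.04946 mol.
n(M) deposited = 6.67 / 134.8 = 0.04948 mol.
Electrons per atom = n(e⁻)/n(M) = 0.04946 / 0.04948 = 1.00 ≈ 1, so the ion is M⁺.

+1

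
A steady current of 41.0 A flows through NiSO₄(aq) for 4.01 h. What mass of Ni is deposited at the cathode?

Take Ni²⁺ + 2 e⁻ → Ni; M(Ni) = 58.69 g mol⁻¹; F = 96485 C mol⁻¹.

180 g

Q = I·t = 41.00 A × 14436 s = 591900 C.
n(e⁻) = Q/F = 591900 / 96485 = 6.134 mol.
Ni²⁺ + 2 e⁻ → Ni, so n(Ni) = n(e⁻)/2 = 3.067 mol.
m = n·M = 3.067 × 58.69 = 180 g.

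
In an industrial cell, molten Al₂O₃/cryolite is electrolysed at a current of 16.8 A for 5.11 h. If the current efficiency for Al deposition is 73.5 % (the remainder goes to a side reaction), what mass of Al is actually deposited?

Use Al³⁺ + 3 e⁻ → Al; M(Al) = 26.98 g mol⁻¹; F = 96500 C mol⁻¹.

Q = I·t = 16.80 × 18396 = 309100 C.
n(e⁻) = 309100/96500 = 3.203 mol; theoretically n(Al) = 3.203/3 = 1.068 mol, m_theo = 28.80 g.
At 73.5 % efficiency, m_actual = 0.735 × 28.80 = 21.2 g.

21.2 g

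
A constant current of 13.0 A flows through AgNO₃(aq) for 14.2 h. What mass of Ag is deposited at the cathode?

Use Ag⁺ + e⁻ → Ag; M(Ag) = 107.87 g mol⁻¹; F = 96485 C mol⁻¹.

743 g

Q = I·t = 13.00 A × 51120 s = 664600 C.
n(e⁻) = Q/F = 664600 / 96485 = 6.888 mol.
Ag⁺ + e⁻ → Ag, so n(Ag) = n(e⁻)/1 = 6.888 mol.
m = n·M = 6.888 × 107.87 = 743 g.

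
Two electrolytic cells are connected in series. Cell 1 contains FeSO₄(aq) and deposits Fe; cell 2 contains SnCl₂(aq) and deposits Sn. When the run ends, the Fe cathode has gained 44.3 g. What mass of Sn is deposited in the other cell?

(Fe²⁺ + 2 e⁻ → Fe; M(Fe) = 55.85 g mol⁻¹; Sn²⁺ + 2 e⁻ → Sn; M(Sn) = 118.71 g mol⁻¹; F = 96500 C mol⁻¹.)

94.2 g

n(Fe) = 44.3 / 55.85 = 0.7932 mol.
Since Fe²⁺ + 2 e⁻ → Fe, n(e⁻) passed = 2 × 0.7932 = 1.586 mol.
Cells in series carry the same charge, so the same 1.586 mol of electrons passes through cell 2.
Sn²⁺ + 2 e⁻ → Sn, so n(Sn) = 1.586 / 2 = 0.7932 mol.
m(Sn) = 0.7932 × 118.71 = 94.2 g.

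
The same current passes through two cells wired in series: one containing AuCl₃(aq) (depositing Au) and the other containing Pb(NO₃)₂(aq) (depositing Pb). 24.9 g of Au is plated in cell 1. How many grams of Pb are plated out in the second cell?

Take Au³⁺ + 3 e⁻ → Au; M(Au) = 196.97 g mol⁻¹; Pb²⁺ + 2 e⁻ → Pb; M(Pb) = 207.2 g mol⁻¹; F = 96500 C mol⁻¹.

39.3 g

n(Au) = 24.9 / 196.97 = 0.1264 mol.
Since Au³⁺ + 3 e⁻ → Au, n(e⁻) passed = 3 × 0.1264 = 0.3792 mol.
Cells in series carry the same charge, so the same 0.3792 mol of electrons passes through cell 2.
Pb²⁺ + 2 e⁻ → Pb, so n(Pb) = 0.3792 / 2 = 0.1896 mol.
m(Pb) = 0.1896 × 207.2 = 39.3 g.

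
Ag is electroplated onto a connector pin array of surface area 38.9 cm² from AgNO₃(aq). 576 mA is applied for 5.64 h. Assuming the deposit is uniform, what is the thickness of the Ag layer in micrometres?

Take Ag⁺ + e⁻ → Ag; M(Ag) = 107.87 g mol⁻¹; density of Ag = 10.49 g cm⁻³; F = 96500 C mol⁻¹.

Q = I·t = 0.5760 × 20304 = 11700 C; n(e⁻) = 0.1212 mol.
n(Ag) = n(e⁻)/1 = 0.1212 mol, so m = 0.1212 × 107.87 = 13.07 g.
Volume = m/ρ = 13.07 / 10.49 = 1.246 cm³.
Thickness = V/A = 1.246 / 38.9 = 0.0320 cm = 320 μm.

320 μm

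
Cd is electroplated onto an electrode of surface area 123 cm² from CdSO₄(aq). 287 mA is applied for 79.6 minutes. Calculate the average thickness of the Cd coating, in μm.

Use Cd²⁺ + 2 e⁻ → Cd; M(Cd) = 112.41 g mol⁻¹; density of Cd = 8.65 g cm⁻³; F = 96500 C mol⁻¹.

7.50 μm

Q = I·t = 0.2870 × 4776.0 = 1371 C; n(e⁻) = 0.01420 mol.
n(Cd) = n(e⁻)/2 = 0.007102 mol, so m = 0.007102 × 112.41 = 0.7984 g.
Volume = m/ρ = 0.7984 / 8.65 = 0.09229 cm³.
Thickness = V/A = 0.09229 / 123 = 7.50 × 10⁻⁴ cm = 7.50 μm.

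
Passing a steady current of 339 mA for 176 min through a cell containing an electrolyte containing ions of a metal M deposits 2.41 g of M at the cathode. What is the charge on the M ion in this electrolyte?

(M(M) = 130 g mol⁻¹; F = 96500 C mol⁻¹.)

Q = I·t = 0.3390 A × 10560 s = 3580 C, so n(e⁻) = 3580/96500 = 0.03710 mol.
n(M) deposited = 2.41 / 130 = 0.01854 mol.
Electrons per atom = n(e⁻)/n(M) = 0.03710 / 0.01854 = 2.00 ≈ 2, so the ion is M²⁺.

+2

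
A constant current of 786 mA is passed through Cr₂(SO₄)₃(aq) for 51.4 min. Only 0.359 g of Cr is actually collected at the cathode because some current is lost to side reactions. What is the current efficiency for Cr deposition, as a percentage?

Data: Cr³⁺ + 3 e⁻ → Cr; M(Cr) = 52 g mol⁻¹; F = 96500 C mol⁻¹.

82.5 %

Q = I·t = 0.7860 × 3084.0 = 2424 C; n(e⁻) = 2424/96500 = 0.02512 mol.
Theoretical n(Cr) = n(e⁻)/3 = 0.008373 mol, i.e. m_theo = 0.008373 × 52 = 0.4354 g.
Efficiency = m_actual / m_theo = 0.359 / 0.4354 = 82.5 %.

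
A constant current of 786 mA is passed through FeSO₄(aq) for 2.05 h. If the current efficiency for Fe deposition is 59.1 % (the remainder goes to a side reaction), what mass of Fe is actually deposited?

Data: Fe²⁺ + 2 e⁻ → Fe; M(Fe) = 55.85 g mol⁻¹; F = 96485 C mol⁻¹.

Q = I·t = 0.7860 × 7380.0 = 5801 C.
n(e⁻) = 5801/96485 = 0.06012 mol; theoretically n(Fe) = 0.06012/2 = 0.03006 mol, m_theo = 1.679 g.
At 59.1 % efficiency, m_actual = 0.591 × 1.679 = 0.992 g.

0.992 g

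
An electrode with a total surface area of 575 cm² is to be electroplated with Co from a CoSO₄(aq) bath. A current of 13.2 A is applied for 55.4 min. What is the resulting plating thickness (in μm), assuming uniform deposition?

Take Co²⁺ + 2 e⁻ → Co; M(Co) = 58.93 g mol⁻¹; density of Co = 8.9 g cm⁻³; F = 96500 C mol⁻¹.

26.2 μm

Q = I·t = 13.20 × 3324.0 = 43880 C; n(e⁻) = 0.4547 mol.
n(Co) = n(e⁻)/2 = 0.2273 mol, so m = 0.2273 × 58.93 = 13.40 g.
Volume = m/ρ = 13.40 / 8.9 = 1.505 cm³.
Thickness = V/A = 1.505 / 575 = 0.00262 cm = 26.2 μm.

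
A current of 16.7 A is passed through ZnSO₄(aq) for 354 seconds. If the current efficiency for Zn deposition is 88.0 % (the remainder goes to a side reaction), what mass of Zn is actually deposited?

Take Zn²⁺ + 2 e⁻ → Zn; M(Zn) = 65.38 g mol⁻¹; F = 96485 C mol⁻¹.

Q = I·t = 16.70 × 354.00 = 5912 C.
n(e⁻) = 5912/96485 = 0.06127 mol; theoretically n(Zn) = 0.06127/2 = 0.03064 mol, m_theo = 2.003 g.
At 88.0 % efficiency, m_actual = 0.880 × 2.003 = 1.76 g.

1.76 g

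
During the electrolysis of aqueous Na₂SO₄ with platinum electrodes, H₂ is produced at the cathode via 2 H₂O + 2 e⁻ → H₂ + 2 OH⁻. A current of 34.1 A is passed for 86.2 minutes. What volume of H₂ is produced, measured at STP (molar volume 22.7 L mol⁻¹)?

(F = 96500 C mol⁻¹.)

Q = I·t = 34.10 A × 5172.0 s = 176400 C.
n(e⁻) = Q/F = 176400 / 96500 = 1.828 mol.
2 electrons are transferred per H₂ molecule, so n(H₂) = 1.828 / 2 = 0.9138 mol.
V = n × V_m = 0.9138 × 22.7 = 20.7 L.

20.7 L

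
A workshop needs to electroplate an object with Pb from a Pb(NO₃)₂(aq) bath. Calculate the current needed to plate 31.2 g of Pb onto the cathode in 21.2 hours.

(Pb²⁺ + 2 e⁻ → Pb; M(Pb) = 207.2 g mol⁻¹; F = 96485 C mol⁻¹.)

n(Pb) = 31.2 / 207.2 = 0.1506 mol.
n(e⁻) = 2 × 0.1506 = 0.3012 mol.
Q = n(e⁻)·F = 0.3012 × 96485 = 29060 C.
I = Q/t = 29060 / 76320 s = 0.381 A.

0.381 A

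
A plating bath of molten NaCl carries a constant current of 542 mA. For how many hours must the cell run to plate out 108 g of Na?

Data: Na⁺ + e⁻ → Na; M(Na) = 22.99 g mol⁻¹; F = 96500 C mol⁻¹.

n(Na) = m/M = 108 / 22.99 = 4.698 mol.
Each Na atom requires 1 electron, so n(e⁻) = 1 × 4.698 = 4.698 mol.
Q = n(e⁻)·F = 4.698 × 96500 = 453300 C.
t = Q/I = 453300 / 0.5420 A = 836400 s = 232 h.

232 h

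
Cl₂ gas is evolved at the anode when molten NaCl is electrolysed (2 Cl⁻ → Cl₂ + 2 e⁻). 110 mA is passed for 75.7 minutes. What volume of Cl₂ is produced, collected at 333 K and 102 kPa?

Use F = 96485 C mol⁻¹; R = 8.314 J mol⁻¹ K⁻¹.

Q = I·t = 0.1100 A × 4542.0 s = 499.6 C.
n(e⁻) = Q/F = 499.6 / 96485 = 0.005178 mol.
2 electrons are transferred per Cl₂ molecule, so n(Cl₂) = 0.005178 / 2 = 0.002589 mol.
V = nRT/P = (0.002589 × 8.314 × 333) / (102 × 10³ Pa) = 7.03 × 10⁻⁵ m³ = 0.0703 L.

0.0703 L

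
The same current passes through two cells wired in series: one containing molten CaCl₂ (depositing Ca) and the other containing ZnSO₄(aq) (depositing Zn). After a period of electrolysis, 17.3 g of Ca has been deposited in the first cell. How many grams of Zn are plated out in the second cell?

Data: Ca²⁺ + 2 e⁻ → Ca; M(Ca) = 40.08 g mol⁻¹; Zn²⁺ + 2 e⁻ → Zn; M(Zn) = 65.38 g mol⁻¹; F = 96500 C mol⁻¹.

28.2 g

n(Ca) = 17.3 / 40.08 = 0.4316 mol.
Since Ca²⁺ + 2 e⁻ → Ca, n(e⁻) passed = 2 × 0.4316 = 0.8633 mol.
Cells in series carry the same charge, so the same 0.8633 mol of electrons passes through cell 2.
Zn²⁺ + 2 e⁻ → Zn, so n(Zn) = 0.8633 / 2 = 0.4316 mol.
m(Zn) = 0.4316 × 65.38 = 28.2 g.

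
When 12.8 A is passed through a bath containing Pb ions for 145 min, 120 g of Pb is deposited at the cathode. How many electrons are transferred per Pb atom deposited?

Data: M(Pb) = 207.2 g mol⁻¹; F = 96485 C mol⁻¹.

2

Q = I·t = 12.80 A × 8700.0 s = 111400 C, so n(e⁻) = 111400/96485 = 1.154 mol.
n(Pb) deposited = 120 / 207.2 = 0.5792 mol.
Electrons per atom = n(e⁻)/n(Pb) = 1.154 / 0.5792 = 1.99 ≈ 2, so the ion is Pb²⁺.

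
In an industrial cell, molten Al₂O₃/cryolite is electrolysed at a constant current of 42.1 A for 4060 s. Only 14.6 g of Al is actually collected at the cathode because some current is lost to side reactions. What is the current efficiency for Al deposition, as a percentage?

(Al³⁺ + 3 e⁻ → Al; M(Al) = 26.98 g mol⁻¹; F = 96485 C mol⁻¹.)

91.6 %

Q = I·t = 42.10 × 4060.0 = 170900 C; n(e⁻) = 170900/96485 = 1.772 mol.
Theoretical n(Al) = n(e⁻)/3 = 0.5905 mol, i.e. m_theo = 0.5905 × 26.98 = 15.93 g.
Efficiency = m_actual / m_theo = 14.6 / 15.93 = 91.6 %.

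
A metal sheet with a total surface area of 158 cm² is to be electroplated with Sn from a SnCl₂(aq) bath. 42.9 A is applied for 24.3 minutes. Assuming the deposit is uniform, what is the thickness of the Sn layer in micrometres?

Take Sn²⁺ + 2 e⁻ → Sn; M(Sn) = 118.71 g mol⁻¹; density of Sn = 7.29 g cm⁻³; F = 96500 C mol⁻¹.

334 μm

Q = I·t = 42.90 × 1458.0 = 62550 C; n(e⁻) = 0.6482 mol.
n(Sn) = n(e⁻)/2 = 0.3241 mol, so m = 0.3241 × 118.71 = 38.47 g.
Volume = m/ρ = 38.47 / 7.29 = 5.277 cm³.
Thickness = V/A = 5.277 / 158 = 0.0334 cm = 334 μm.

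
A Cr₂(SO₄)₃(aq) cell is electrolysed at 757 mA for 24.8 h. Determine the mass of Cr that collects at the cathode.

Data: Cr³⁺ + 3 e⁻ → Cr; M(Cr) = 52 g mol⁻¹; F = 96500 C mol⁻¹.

12.1 g

Q = I·t = 0.7570 A × 89280 s = 67580 C.
n(e⁻) = Q/F = 67580 / 96500 = 0.7004 mol.
Cr³⁺ + 3 e⁻ → Cr, so n(Cr) = n(e⁻)/3 = 0.2335 mol.
m = n·M = 0.2335 × 52 = 12.1 g.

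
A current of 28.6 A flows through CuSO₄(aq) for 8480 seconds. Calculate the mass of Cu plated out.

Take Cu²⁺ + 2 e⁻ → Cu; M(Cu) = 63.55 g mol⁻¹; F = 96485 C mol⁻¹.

79.9 g

Q = I·t = 28.60 A × 8480.0 s = 242500 C.
n(e⁻) = Q/F = 242500 / 96485 = 2.514 mol.
Cu²⁺ + 2 e⁻ → Cu, so n(Cu) = n(e⁻)/2 = 1.257 mol.
m = n·M = 1.257 × 63.55 = 79.9 g.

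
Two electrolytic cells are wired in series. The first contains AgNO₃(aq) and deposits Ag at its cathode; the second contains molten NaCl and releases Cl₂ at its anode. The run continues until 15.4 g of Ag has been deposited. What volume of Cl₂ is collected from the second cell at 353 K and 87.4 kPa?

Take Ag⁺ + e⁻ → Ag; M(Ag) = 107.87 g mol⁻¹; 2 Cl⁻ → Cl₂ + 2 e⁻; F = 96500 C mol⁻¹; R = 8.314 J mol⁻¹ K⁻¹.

2.40 L

n(Ag) = 15.4 / 107.87 = 0.1428 mol, so n(e⁻) = 1 × 0.1428 = 0.1428 mol.
The cells are in series, so the same 0.1428 mol of electrons passes through the second cell.
2 Cl⁻ → Cl₂ + 2 e⁻ — 2 mol e⁻ per mol Cl₂, so n(Cl₂) = 0.1428/2 = 0.07138 mol.
V = nRT/P = (0.07138 × 8.314 × 353) / (87.4 × 10³) = 0.00240 m³ = 2.40 L.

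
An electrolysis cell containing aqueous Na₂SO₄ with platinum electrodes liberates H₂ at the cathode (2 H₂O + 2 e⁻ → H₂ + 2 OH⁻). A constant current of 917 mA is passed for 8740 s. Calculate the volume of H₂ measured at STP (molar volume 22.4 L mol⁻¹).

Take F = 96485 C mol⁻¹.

0.930 L

Q = I·t = 0.9170 A × 8740.0 s = 8015 C.
n(e⁻) = Q/F = 8015 / 96485 = 0.08307 mol.
2 electrons are transferred per H₂ molecule, so n(H₂) = 0.08307 / 2 = 0.04153 mol.
V = n × V_m = 0.04153 × 22.4 = 0.930 L.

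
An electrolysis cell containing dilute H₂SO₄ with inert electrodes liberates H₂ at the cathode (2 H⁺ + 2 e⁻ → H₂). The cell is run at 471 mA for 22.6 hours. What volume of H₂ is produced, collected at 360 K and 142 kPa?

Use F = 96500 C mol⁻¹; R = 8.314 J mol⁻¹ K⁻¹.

Q = I·t = 0.4710 A × 81360 s = 38320 C.
n(e⁻) = Q/F = 38320 / 96500 = 0.3971 mol.
2 electrons are transferred per H₂ molecule, so n(H₂) = 0.3971 / 2 = 0.1986 mol.
V = nRT/P = (0.1986 × 8.314 × 360) / (142 × 10³ Pa) = 0.00419 m³ = 4.19 L.

4.19 L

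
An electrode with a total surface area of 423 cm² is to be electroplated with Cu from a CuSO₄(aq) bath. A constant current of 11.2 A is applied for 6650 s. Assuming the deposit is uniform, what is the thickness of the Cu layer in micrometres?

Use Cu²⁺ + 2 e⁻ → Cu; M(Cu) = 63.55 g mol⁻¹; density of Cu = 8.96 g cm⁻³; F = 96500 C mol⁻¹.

Q = I·t = 11.20 × 6650.0 = 74480 C; n(e⁻) = 0.7718 mol.
n(Cu) = n(e⁻)/2 = 0.3859 mol, so m = 0.3859 × 63.55 = 24.52 g.
Volume = m/ρ = 24.52 / 8.96 = 2.737 cm³.
Thickness = V/A = 2.737 / 423 = 0.00647 cm = 64.7 μm.

64.7 μm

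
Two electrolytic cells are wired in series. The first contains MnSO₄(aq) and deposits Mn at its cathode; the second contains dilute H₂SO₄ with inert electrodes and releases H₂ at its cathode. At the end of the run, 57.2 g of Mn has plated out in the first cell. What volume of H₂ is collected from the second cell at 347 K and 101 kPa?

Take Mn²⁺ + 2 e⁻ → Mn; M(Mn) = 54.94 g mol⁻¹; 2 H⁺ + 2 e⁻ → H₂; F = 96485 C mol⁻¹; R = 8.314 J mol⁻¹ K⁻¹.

n(Mn) = 57.2 / 54.94 = 1.041 mol, so n(e⁻) = 2 × 1.041 = 2.082 mol.
The cells are in series, so the same 2.082 mol of electrons passes through the second cell.
2 H⁺ + 2 e⁻ → H₂ — 2 mol e⁻ per mol H₂, so n(H₂) = 2.082/2 = 1.041 mol.
V = nRT/P = (1.041 × 8.314 × 347) / (101 × 10³) = 0.0297 m³ = 29.7 L.

29.7 L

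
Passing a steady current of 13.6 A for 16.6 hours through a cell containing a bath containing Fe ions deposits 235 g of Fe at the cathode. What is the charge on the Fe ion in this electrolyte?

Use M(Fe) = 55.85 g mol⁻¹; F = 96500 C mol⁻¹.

+2

Q = I·t = 13.60 A × 59760 s = 812700 C, so n(e⁻) = 812700/96500 = 8.422 mol.
n(Fe) deposited = 235 / 55.85 = 4.208 mol.
Electrons per atom = n(e⁻)/n(Fe) = 8.422 / 4.208 = 2.00 ≈ 2, so the ion is Fe²⁺.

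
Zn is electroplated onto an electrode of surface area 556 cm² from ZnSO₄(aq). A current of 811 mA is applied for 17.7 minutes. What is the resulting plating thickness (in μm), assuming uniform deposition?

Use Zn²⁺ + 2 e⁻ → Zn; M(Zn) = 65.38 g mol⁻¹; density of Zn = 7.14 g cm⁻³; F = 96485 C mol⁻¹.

0.735 μm

Q = I·t = 0.8110 × 1062.0 = 861.3 C; n(e⁻) = 0.008927 mol.
n(Zn) = n(e⁻)/2 = 0.004463 mol, so m = 0.004463 × 65.38 = 0.2918 g.
Volume = m/ρ = 0.2918 / 7.14 = 0.04087 cm³.
Thickness = V/A = 0.04087 / 556 = 7.35 × 10⁻⁵ cm = 0.735 μm.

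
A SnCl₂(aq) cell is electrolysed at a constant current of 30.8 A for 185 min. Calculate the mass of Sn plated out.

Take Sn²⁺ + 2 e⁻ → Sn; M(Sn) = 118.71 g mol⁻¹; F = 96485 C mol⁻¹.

Q = I·t = 30.80 A × 11100 s = 341900 C.
n(e⁻) = Q/F = 341900 / 96485 = 3.543 mol.
Sn²⁺ + 2 e⁻ → Sn, so n(Sn) = n(e⁻)/2 = 1.772 mol.
m = n·M = 1.772 × 118.71 = 210 g.

210 g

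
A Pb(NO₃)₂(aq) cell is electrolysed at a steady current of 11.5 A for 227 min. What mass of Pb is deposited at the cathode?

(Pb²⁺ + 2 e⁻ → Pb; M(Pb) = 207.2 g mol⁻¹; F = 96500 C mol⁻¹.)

168 g

Q = I·t = 11.50 A × 13620 s = 156600 C.
n(e⁻) = Q/F = 156600 / 96500 = 1.623 mol.
Pb²⁺ + 2 e⁻ → Pb, so n(Pb) = n(e⁻)/2 = 0.8116 mol.
m = n·M = 0.8116 × 207.2 = 168 g.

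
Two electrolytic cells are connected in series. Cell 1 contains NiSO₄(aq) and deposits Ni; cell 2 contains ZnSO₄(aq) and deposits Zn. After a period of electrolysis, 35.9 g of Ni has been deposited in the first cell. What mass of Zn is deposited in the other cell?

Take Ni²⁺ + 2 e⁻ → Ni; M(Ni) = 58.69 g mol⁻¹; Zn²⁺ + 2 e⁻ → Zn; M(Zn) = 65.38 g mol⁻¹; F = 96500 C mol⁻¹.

n(Ni) = 35.9 / 58.69 = 0.6117 mol.
Since Ni²⁺ + 2 e⁻ → Ni, n(e⁻) passed = 2 × 0.6117 = 1.223 mol.
Cells in series carry the same charge, so the same 1.223 mol of electrons passes through cell 2.
Zn²⁺ + 2 e⁻ → Zn, so n(Zn) = 1.223 / 2 = 0.6117 mol.
m(Zn) = 0.6117 × 65.38 = 40.0 g.

40.0 g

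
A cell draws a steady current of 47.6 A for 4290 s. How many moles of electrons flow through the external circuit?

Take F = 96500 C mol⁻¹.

2.12 mol

Q = I·t = 47.60 A × 4290.0 s = 204200 C.
n(e⁻) = Q/F = 204200 / 96500 = 2.12 mol.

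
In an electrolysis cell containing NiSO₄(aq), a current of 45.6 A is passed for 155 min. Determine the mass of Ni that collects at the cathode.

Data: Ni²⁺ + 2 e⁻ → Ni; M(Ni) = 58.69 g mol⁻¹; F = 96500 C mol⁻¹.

129 g

Q = I·t = 45.60 A × 9300.0 s = 424100 C.
n(e⁻) = Q/F = 424100 / 96500 = 4.395 mol.
Ni²⁺ + 2 e⁻ → Ni, so n(Ni) = n(e⁻)/2 = 2.197 mol.
m = n·M = 2.197 × 58.69 = 129 g.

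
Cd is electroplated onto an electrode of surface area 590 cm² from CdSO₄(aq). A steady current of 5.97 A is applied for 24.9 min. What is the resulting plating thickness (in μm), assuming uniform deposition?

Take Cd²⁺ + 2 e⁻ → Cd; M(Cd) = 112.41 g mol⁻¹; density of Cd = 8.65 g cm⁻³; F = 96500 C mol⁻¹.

10.2 μm

Q = I·t = 5.970 × 1494.0 = 8919 C; n(e⁻) = 0.09243 mol.
n(Cd) = n(e⁻)/2 = 0.04621 mol, so m = 0.04621 × 112.41 = 5.195 g.
Volume = m/ρ = 5.195 / 8.65 = 0.6006 cm³.
Thickness = V/A = 0.6006 / 590 = 0.00102 cm = 10.2 μm.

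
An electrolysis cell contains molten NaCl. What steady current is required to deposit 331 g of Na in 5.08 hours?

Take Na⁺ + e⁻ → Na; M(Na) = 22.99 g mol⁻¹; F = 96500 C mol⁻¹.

76.0 A

n(Na) = 331 / 22.99 = 14.40 mol.
n(e⁻) = 1 × 14.40 = 14.40 mol.
Q = n(e⁻)·F = 14.40 × 96500 = 1389000 C.
I = Q/t = 1389000 / 18288 s = 76.0 A.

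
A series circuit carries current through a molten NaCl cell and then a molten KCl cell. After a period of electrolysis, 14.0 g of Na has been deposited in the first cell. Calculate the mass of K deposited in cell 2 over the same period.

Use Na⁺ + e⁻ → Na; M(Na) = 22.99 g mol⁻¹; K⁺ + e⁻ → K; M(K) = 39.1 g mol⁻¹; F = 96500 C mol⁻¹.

23.8 g

n(Na) = 14.0 / 22.99 = 0.6090 mol.
Since Na⁺ + e⁻ → Na, n(e⁻) passed = 1 × 0.6090 = 0.6090 mol.
Cells in series carry the same charge, so the same 0.6090 mol of electrons passes through cell 2.
K⁺ + e⁻ → K, so n(K) = 0.6090 / 1 = 0.6090 mol.
m(K) = 0.6090 × 39.1 = 23.8 g.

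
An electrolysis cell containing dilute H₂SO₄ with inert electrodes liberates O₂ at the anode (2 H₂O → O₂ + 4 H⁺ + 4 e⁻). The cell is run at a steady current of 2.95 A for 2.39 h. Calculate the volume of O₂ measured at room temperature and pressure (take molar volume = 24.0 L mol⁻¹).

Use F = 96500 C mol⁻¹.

1.58 L

Q = I·t = 2.950 A × 8604.0 s = 25380 C.
n(e⁻) = Q/F = 25380 / 96500 = 0.2630 mol.
4 electrons are transferred per O₂ molecule, so n(O₂) = 0.2630 / 4 = 0.06576 mol.
V = n × V_m = 0.06576 × 24.0 = 1.58 L.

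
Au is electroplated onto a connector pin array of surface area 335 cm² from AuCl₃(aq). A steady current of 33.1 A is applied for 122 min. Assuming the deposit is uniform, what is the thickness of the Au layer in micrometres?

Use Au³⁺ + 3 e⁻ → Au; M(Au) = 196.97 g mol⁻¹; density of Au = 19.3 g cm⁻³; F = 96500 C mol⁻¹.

Q = I·t = 33.10 × 7320.0 = 242300 C; n(e⁻) = 2.511 mol.
n(Au) = n(e⁻)/3 = 0.8369 mol, so m = 0.8369 × 196.97 = 164.9 g.
Volume = m/ρ = 164.9 / 19.3 = 8.541 cm³.
Thickness = V/A = 8.541 / 335 = 0.0255 cm = 255 μm.

255 μm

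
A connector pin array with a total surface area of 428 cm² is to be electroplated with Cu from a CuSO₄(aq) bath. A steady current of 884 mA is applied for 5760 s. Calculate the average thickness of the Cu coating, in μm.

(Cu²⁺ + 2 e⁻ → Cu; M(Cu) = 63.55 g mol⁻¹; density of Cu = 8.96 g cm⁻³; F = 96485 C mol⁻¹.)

Q = I·t = 0.8840 × 5760.0 = 5092 C; n(e⁻) = 0.05277 mol.
n(Cu) = n(e⁻)/2 = 0.02639 mol, so m = 0.02639 × 63.55 = 1.677 g.
Volume = m/ρ = 1.677 / 8.96 = 0.1872 cm³.
Thickness = V/A = 0.1872 / 428 = 4.37 × 10⁻⁴ cm = 4.37 μm.

4.37 μm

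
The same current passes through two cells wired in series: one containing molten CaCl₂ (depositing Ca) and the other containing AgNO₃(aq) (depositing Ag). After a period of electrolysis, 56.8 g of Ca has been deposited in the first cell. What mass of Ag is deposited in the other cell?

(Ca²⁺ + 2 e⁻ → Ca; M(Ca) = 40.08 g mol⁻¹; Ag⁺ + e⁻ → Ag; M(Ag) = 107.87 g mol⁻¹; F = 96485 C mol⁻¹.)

306 g

n(Ca) = 56.8 / 40.08 = 1.417 mol.
Since Ca²⁺ + 2 e⁻ → Ca, n(e⁻) passed = 2 × 1.417 = 2.834 mol.
Cells in series carry the same charge, so the same 2.834 mol of electrons passes through cell 2.
Ag⁺ + e⁻ → Ag, so n(Ag) = 2.834 / 1 = 2.834 mol.
m(Ag) = 2.834 × 107.87 = 306 g.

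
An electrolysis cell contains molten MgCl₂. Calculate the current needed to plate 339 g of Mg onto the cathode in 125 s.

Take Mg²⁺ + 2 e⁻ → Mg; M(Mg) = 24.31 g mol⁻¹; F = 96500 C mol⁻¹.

n(Mg) = 339 / 24.31 = 13.94 mol.
n(e⁻) = 2 × 13.94 = 27.89 mol.
Q = n(e⁻)·F = 27.89 × 96500 = 2691000 C.
I = Q/t = 2691000 / 125.00 s = 21500 A.

21500 A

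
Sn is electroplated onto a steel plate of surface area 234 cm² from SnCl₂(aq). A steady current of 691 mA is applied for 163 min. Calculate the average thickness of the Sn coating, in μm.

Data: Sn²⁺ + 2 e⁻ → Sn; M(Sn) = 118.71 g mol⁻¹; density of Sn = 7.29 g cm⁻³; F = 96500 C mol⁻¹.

Q = I·t = 0.6910 × 9780.0 = 6758 C; n(e⁻) = 0.07003 mol.
n(Sn) = n(e⁻)/2 = 0.03502 mol, so m = 0.03502 × 118.71 = 4.157 g.
Volume = m/ρ = 4.157 / 7.29 = 0.5702 cm³.
Thickness = V/A = 0.5702 / 234 = 0.00244 cm = 24.4 μm.

24.4 μm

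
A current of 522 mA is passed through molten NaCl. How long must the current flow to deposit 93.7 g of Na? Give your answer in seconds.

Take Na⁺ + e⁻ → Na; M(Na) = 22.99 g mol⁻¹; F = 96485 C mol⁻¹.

n(Na) = m/M = 93.7 / 22.99 = 4.076 mol.
Each Na atom requires 1 electron, so n(e⁻) = 1 × 4.076 = 4.076 mol.
Q = n(e⁻)·F = 4.076 × 96485 = 393200 C.
t = Q/I = 393200 / 0.5220 A = 753300 s.

7.53 × 10⁵ s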